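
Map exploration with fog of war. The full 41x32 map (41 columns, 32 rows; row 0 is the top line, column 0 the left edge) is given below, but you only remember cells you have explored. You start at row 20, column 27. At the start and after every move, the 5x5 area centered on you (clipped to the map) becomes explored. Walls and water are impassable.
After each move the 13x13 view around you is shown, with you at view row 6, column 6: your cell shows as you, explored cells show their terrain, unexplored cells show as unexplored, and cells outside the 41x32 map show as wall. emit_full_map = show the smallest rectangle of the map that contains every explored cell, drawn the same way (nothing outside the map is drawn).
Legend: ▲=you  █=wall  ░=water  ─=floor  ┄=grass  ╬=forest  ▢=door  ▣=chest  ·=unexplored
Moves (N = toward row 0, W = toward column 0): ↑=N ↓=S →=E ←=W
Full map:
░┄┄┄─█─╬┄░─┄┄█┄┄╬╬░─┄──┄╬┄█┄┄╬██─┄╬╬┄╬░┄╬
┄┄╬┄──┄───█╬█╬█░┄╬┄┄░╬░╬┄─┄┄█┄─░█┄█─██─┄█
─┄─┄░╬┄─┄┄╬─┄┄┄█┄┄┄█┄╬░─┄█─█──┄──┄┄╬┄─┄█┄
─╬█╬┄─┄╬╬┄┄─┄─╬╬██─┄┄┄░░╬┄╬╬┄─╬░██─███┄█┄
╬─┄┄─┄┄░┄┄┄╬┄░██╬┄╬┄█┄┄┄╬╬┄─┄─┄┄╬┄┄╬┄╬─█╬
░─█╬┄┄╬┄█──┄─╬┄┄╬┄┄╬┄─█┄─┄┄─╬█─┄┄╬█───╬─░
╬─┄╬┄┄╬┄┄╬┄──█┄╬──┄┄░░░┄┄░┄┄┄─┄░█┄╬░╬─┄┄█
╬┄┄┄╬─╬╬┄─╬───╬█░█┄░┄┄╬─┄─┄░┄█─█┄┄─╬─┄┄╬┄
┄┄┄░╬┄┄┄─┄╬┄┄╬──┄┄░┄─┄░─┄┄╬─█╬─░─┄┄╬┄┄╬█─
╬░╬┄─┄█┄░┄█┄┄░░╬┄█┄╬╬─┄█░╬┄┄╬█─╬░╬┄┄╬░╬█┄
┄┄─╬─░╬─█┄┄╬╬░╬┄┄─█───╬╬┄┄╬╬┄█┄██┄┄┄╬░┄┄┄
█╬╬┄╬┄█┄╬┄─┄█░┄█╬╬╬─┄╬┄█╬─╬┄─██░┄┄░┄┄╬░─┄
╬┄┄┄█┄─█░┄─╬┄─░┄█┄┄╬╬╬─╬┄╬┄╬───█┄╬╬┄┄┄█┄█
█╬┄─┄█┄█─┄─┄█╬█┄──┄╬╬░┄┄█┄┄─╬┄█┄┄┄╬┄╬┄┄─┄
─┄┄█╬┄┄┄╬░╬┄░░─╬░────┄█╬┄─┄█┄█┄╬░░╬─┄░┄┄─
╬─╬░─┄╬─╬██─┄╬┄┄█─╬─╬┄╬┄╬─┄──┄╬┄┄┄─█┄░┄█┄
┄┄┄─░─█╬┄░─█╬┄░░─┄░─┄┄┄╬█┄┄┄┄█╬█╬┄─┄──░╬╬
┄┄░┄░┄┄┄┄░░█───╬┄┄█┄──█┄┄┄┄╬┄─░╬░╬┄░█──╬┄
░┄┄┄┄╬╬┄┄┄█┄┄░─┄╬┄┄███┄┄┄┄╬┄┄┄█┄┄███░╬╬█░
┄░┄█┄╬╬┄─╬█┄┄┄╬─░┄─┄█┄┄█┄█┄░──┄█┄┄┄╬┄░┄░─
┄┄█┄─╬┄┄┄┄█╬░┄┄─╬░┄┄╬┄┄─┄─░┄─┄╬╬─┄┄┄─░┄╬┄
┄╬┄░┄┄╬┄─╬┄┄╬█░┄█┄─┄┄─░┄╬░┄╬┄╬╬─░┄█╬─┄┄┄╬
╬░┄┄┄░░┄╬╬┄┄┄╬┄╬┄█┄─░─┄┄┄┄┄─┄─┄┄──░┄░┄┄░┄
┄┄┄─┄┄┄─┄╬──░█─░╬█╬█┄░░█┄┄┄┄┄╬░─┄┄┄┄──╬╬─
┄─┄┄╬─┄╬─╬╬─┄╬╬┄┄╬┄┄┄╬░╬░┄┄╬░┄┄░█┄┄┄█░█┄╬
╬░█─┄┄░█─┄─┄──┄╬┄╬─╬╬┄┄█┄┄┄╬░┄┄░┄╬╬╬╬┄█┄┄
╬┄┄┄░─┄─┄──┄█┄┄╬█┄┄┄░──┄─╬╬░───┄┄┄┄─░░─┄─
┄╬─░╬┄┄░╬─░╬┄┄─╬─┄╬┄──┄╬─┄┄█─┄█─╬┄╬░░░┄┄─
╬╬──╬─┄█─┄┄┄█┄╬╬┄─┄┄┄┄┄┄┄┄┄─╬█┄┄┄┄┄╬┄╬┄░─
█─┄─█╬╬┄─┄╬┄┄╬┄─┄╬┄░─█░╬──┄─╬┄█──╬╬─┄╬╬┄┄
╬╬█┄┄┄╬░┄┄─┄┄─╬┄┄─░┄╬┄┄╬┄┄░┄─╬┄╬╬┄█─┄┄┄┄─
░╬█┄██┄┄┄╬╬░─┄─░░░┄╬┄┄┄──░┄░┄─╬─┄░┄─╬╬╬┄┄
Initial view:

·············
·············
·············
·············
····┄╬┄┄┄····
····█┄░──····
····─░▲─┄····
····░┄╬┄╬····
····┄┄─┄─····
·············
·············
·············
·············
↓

·············
·············
·············
····┄╬┄┄┄····
····█┄░──····
····─░┄─┄····
····░┄▲┄╬····
····┄┄─┄─····
····┄┄┄┄╬····
·············
·············
·············
·············

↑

·············
·············
·············
·············
····┄╬┄┄┄····
····█┄░──····
····─░▲─┄····
····░┄╬┄╬····
····┄┄─┄─····
····┄┄┄┄╬····
·············
·············
·············

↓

·············
·············
·············
····┄╬┄┄┄····
····█┄░──····
····─░┄─┄····
····░┄▲┄╬····
····┄┄─┄─····
····┄┄┄┄╬····
·············
·············
·············
·············

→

·············
·············
·············
···┄╬┄┄┄·····
···█┄░──┄····
···─░┄─┄╬····
···░┄╬▲╬╬····
···┄┄─┄─┄····
···┄┄┄┄╬░····
·············
·············
·············
·············

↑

·············
·············
·············
·············
···┄╬┄┄┄█····
···█┄░──┄····
···─░┄▲┄╬····
···░┄╬┄╬╬····
···┄┄─┄─┄····
···┄┄┄┄╬░····
·············
·············
·············

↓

·············
·············
·············
···┄╬┄┄┄█····
···█┄░──┄····
···─░┄─┄╬····
···░┄╬▲╬╬····
···┄┄─┄─┄····
···┄┄┄┄╬░····
·············
·············
·············
·············

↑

·············
·············
·············
·············
···┄╬┄┄┄█····
···█┄░──┄····
···─░┄▲┄╬····
···░┄╬┄╬╬····
···┄┄─┄─┄····
···┄┄┄┄╬░····
·············
·············
·············

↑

·············
·············
·············
·············
····┄╬┄─░····
···┄╬┄┄┄█····
···█┄░▲─┄····
···─░┄─┄╬····
···░┄╬┄╬╬····
···┄┄─┄─┄····
···┄┄┄┄╬░····
·············
·············

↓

·············
·············
·············
····┄╬┄─░····
···┄╬┄┄┄█····
···█┄░──┄····
···─░┄▲┄╬····
···░┄╬┄╬╬····
···┄┄─┄─┄····
···┄┄┄┄╬░····
·············
·············
·············

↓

·············
·············
····┄╬┄─░····
···┄╬┄┄┄█····
···█┄░──┄····
···─░┄─┄╬····
···░┄╬▲╬╬····
···┄┄─┄─┄····
···┄┄┄┄╬░····
·············
·············
·············
·············

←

·············
·············
·····┄╬┄─░···
····┄╬┄┄┄█···
····█┄░──┄···
····─░┄─┄╬···
····░┄▲┄╬╬···
····┄┄─┄─┄···
····┄┄┄┄╬░···
·············
·············
·············
·············

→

·············
·············
····┄╬┄─░····
···┄╬┄┄┄█····
···█┄░──┄····
···─░┄─┄╬····
···░┄╬▲╬╬····
···┄┄─┄─┄····
···┄┄┄┄╬░····
·············
·············
·············
·············

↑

·············
·············
·············
····┄╬┄─░····
···┄╬┄┄┄█····
···█┄░──┄····
···─░┄▲┄╬····
···░┄╬┄╬╬····
···┄┄─┄─┄····
···┄┄┄┄╬░····
·············
·············
·············

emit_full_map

·┄╬┄─░
┄╬┄┄┄█
█┄░──┄
─░┄▲┄╬
░┄╬┄╬╬
┄┄─┄─┄
┄┄┄┄╬░

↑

·············
·············
·············
·············
····┄╬┄─░····
···┄╬┄┄┄█····
···█┄░▲─┄····
···─░┄─┄╬····
···░┄╬┄╬╬····
···┄┄─┄─┄····
···┄┄┄┄╬░····
·············
·············

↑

·············
·············
·············
·············
····┄┄┄█╬····
····┄╬┄─░····
···┄╬┄▲┄█····
···█┄░──┄····
···─░┄─┄╬····
···░┄╬┄╬╬····
···┄┄─┄─┄····
···┄┄┄┄╬░····
·············

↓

·············
·············
·············
····┄┄┄█╬····
····┄╬┄─░····
···┄╬┄┄┄█····
···█┄░▲─┄····
···─░┄─┄╬····
···░┄╬┄╬╬····
···┄┄─┄─┄····
···┄┄┄┄╬░····
·············
·············

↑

·············
·············
·············
·············
····┄┄┄█╬····
····┄╬┄─░····
···┄╬┄▲┄█····
···█┄░──┄····
···─░┄─┄╬····
···░┄╬┄╬╬····
···┄┄─┄─┄····
···┄┄┄┄╬░····
·············

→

·············
·············
·············
·············
···┄┄┄█╬█····
···┄╬┄─░╬····
··┄╬┄┄▲█┄····
··█┄░──┄█····
··─░┄─┄╬╬····
··░┄╬┄╬╬·····
··┄┄─┄─┄·····
··┄┄┄┄╬░·····
·············

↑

·············
·············
·············
·············
····──┄╬┄····
···┄┄┄█╬█····
···┄╬┄▲░╬····
··┄╬┄┄┄█┄····
··█┄░──┄█····
··─░┄─┄╬╬····
··░┄╬┄╬╬·····
··┄┄─┄─┄·····
··┄┄┄┄╬░·····

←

·············
·············
·············
·············
····┄──┄╬┄···
····┄┄┄█╬█···
····┄╬▲─░╬···
···┄╬┄┄┄█┄···
···█┄░──┄█···
···─░┄─┄╬╬···
···░┄╬┄╬╬····
···┄┄─┄─┄····
···┄┄┄┄╬░····

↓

·············
·············
·············
····┄──┄╬┄···
····┄┄┄█╬█···
····┄╬┄─░╬···
···┄╬┄▲┄█┄···
···█┄░──┄█···
···─░┄─┄╬╬···
···░┄╬┄╬╬····
···┄┄─┄─┄····
···┄┄┄┄╬░····
·············

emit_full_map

·┄──┄╬┄
·┄┄┄█╬█
·┄╬┄─░╬
┄╬┄▲┄█┄
█┄░──┄█
─░┄─┄╬╬
░┄╬┄╬╬·
┄┄─┄─┄·
┄┄┄┄╬░·


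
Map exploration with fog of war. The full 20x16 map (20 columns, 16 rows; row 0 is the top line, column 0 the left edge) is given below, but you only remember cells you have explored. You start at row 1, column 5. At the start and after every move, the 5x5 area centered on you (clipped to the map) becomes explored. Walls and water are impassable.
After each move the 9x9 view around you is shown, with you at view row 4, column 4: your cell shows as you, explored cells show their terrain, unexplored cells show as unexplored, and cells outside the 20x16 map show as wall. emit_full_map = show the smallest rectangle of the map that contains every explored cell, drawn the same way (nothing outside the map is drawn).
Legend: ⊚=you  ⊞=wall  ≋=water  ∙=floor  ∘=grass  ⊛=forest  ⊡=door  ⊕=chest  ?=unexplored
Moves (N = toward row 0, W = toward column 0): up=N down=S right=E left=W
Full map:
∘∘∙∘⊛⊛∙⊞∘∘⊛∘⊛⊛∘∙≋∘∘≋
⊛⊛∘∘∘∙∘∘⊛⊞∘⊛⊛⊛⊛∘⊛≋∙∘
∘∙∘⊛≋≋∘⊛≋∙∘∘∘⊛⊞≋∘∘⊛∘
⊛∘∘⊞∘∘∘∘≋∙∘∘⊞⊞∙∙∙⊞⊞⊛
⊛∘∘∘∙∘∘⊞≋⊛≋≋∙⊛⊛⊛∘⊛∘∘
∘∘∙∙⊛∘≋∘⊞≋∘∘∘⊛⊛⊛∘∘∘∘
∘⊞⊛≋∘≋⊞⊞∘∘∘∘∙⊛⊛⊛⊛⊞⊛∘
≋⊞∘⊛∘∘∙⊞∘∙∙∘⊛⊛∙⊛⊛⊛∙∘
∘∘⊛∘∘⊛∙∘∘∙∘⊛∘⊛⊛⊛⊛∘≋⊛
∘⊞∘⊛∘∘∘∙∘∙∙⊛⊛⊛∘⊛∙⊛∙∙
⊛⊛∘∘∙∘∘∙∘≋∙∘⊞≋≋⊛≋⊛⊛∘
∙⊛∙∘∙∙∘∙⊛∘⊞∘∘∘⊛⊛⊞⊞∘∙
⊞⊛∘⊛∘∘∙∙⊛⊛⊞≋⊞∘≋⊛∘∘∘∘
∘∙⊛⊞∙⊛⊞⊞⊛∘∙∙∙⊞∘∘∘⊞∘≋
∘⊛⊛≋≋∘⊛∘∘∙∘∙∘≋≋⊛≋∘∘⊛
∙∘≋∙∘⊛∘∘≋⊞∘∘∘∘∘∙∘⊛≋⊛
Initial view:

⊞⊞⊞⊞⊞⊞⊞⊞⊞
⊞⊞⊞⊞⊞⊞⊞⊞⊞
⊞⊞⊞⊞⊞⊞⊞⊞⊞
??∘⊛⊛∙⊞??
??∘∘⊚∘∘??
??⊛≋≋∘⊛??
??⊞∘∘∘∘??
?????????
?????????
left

⊞⊞⊞⊞⊞⊞⊞⊞⊞
⊞⊞⊞⊞⊞⊞⊞⊞⊞
⊞⊞⊞⊞⊞⊞⊞⊞⊞
??∙∘⊛⊛∙⊞?
??∘∘⊚∙∘∘?
??∘⊛≋≋∘⊛?
??∘⊞∘∘∘∘?
?????????
?????????

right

⊞⊞⊞⊞⊞⊞⊞⊞⊞
⊞⊞⊞⊞⊞⊞⊞⊞⊞
⊞⊞⊞⊞⊞⊞⊞⊞⊞
?∙∘⊛⊛∙⊞??
?∘∘∘⊚∘∘??
?∘⊛≋≋∘⊛??
?∘⊞∘∘∘∘??
?????????
?????????

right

⊞⊞⊞⊞⊞⊞⊞⊞⊞
⊞⊞⊞⊞⊞⊞⊞⊞⊞
⊞⊞⊞⊞⊞⊞⊞⊞⊞
∙∘⊛⊛∙⊞∘??
∘∘∘∙⊚∘⊛??
∘⊛≋≋∘⊛≋??
∘⊞∘∘∘∘≋??
?????????
?????????

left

⊞⊞⊞⊞⊞⊞⊞⊞⊞
⊞⊞⊞⊞⊞⊞⊞⊞⊞
⊞⊞⊞⊞⊞⊞⊞⊞⊞
?∙∘⊛⊛∙⊞∘?
?∘∘∘⊚∘∘⊛?
?∘⊛≋≋∘⊛≋?
?∘⊞∘∘∘∘≋?
?????????
?????????

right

⊞⊞⊞⊞⊞⊞⊞⊞⊞
⊞⊞⊞⊞⊞⊞⊞⊞⊞
⊞⊞⊞⊞⊞⊞⊞⊞⊞
∙∘⊛⊛∙⊞∘??
∘∘∘∙⊚∘⊛??
∘⊛≋≋∘⊛≋??
∘⊞∘∘∘∘≋??
?????????
?????????

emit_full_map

∙∘⊛⊛∙⊞∘
∘∘∘∙⊚∘⊛
∘⊛≋≋∘⊛≋
∘⊞∘∘∘∘≋

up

⊞⊞⊞⊞⊞⊞⊞⊞⊞
⊞⊞⊞⊞⊞⊞⊞⊞⊞
⊞⊞⊞⊞⊞⊞⊞⊞⊞
⊞⊞⊞⊞⊞⊞⊞⊞⊞
∙∘⊛⊛⊚⊞∘??
∘∘∘∙∘∘⊛??
∘⊛≋≋∘⊛≋??
∘⊞∘∘∘∘≋??
?????????

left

⊞⊞⊞⊞⊞⊞⊞⊞⊞
⊞⊞⊞⊞⊞⊞⊞⊞⊞
⊞⊞⊞⊞⊞⊞⊞⊞⊞
⊞⊞⊞⊞⊞⊞⊞⊞⊞
?∙∘⊛⊚∙⊞∘?
?∘∘∘∙∘∘⊛?
?∘⊛≋≋∘⊛≋?
?∘⊞∘∘∘∘≋?
?????????

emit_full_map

∙∘⊛⊚∙⊞∘
∘∘∘∙∘∘⊛
∘⊛≋≋∘⊛≋
∘⊞∘∘∘∘≋


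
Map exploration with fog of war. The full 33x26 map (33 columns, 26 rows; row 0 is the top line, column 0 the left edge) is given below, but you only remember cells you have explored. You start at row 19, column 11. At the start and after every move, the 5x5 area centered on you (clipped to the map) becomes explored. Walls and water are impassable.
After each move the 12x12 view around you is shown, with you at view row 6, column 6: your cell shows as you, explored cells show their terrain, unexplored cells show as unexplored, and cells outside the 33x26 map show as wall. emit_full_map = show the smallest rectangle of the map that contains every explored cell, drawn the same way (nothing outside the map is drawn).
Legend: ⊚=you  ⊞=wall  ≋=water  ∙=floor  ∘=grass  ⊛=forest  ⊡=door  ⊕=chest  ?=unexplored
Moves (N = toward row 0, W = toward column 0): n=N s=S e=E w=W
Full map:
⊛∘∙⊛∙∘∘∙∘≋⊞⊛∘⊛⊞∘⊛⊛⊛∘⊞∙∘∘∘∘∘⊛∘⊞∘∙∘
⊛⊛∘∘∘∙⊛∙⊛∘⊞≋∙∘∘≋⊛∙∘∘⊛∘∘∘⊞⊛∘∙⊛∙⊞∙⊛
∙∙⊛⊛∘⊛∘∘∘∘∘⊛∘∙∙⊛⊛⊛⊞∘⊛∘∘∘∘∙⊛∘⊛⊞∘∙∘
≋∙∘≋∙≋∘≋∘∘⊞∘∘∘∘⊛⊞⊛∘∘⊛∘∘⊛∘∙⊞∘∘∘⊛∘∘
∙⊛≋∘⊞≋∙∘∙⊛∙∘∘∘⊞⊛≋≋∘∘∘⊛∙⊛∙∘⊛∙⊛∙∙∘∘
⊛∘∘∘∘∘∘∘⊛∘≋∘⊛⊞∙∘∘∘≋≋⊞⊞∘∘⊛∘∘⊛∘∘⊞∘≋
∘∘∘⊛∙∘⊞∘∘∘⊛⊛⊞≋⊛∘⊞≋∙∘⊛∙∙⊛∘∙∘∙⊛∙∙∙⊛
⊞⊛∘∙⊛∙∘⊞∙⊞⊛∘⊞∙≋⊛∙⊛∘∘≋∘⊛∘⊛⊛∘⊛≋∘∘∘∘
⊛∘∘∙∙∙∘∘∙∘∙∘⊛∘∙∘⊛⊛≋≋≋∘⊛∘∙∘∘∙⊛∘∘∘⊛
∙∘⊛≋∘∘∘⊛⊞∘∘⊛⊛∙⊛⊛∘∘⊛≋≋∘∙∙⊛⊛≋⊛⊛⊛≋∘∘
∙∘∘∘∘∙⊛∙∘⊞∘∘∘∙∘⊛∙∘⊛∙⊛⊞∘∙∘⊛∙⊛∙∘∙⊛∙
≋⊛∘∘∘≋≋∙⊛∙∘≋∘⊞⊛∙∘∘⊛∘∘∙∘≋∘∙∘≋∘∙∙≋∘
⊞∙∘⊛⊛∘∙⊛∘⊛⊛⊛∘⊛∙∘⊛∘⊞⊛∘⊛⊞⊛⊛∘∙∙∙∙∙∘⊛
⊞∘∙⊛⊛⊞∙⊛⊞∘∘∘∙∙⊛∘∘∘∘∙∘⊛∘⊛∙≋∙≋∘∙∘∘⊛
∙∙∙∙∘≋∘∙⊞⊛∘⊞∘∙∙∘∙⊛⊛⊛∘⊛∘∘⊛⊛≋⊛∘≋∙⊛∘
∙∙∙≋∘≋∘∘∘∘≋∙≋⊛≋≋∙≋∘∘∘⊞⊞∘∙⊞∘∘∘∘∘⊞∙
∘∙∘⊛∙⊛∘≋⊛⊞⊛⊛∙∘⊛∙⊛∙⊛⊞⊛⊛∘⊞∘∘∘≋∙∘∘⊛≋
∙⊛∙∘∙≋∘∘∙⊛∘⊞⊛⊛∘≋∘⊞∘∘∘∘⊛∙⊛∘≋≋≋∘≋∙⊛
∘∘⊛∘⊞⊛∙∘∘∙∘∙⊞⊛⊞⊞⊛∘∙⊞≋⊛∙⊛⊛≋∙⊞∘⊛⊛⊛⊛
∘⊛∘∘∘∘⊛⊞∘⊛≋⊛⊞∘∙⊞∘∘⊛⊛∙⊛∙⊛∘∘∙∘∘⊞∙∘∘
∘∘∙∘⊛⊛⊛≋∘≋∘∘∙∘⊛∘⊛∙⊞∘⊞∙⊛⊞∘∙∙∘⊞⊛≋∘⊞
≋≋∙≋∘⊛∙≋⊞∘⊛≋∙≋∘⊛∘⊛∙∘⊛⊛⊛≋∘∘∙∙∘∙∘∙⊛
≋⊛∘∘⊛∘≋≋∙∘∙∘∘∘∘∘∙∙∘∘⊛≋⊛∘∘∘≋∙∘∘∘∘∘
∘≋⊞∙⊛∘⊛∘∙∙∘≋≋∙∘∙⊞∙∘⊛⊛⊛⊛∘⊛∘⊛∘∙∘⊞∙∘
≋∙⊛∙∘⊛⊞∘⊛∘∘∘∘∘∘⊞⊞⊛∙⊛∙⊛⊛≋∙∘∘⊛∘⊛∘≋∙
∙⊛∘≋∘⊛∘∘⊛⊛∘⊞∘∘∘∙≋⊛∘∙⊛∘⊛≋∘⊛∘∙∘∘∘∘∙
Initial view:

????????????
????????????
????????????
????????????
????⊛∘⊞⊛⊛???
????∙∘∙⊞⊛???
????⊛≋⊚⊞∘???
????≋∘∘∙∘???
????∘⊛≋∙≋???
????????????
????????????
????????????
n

????????????
????????????
????????????
????????????
????⊞⊛⊛∙∘???
????⊛∘⊞⊛⊛???
????∙∘⊚⊞⊛???
????⊛≋⊛⊞∘???
????≋∘∘∙∘???
????∘⊛≋∙≋???
????????????
????????????

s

????????????
????????????
????????????
????⊞⊛⊛∙∘???
????⊛∘⊞⊛⊛???
????∙∘∙⊞⊛???
????⊛≋⊚⊞∘???
????≋∘∘∙∘???
????∘⊛≋∙≋???
????????????
????????????
????????????

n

????????????
????????????
????????????
????????????
????⊞⊛⊛∙∘???
????⊛∘⊞⊛⊛???
????∙∘⊚⊞⊛???
????⊛≋⊛⊞∘???
????≋∘∘∙∘???
????∘⊛≋∙≋???
????????????
????????????

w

????????????
????????????
????????????
????????????
????⊛⊞⊛⊛∙∘??
????∙⊛∘⊞⊛⊛??
????∘∙⊚∙⊞⊛??
????∘⊛≋⊛⊞∘??
????∘≋∘∘∙∘??
?????∘⊛≋∙≋??
????????????
????????????

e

????????????
????????????
????????????
????????????
???⊛⊞⊛⊛∙∘???
???∙⊛∘⊞⊛⊛???
???∘∙∘⊚⊞⊛???
???∘⊛≋⊛⊞∘???
???∘≋∘∘∙∘???
????∘⊛≋∙≋???
????????????
????????????

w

????????????
????????????
????????????
????????????
????⊛⊞⊛⊛∙∘??
????∙⊛∘⊞⊛⊛??
????∘∙⊚∙⊞⊛??
????∘⊛≋⊛⊞∘??
????∘≋∘∘∙∘??
?????∘⊛≋∙≋??
????????????
????????????

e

????????????
????????????
????????????
????????????
???⊛⊞⊛⊛∙∘???
???∙⊛∘⊞⊛⊛???
???∘∙∘⊚⊞⊛???
???∘⊛≋⊛⊞∘???
???∘≋∘∘∙∘???
????∘⊛≋∙≋???
????????????
????????????

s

????????????
????????????
????????????
???⊛⊞⊛⊛∙∘???
???∙⊛∘⊞⊛⊛???
???∘∙∘∙⊞⊛???
???∘⊛≋⊚⊞∘???
???∘≋∘∘∙∘???
????∘⊛≋∙≋???
????????????
????????????
????????????

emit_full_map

⊛⊞⊛⊛∙∘
∙⊛∘⊞⊛⊛
∘∙∘∙⊞⊛
∘⊛≋⊚⊞∘
∘≋∘∘∙∘
?∘⊛≋∙≋


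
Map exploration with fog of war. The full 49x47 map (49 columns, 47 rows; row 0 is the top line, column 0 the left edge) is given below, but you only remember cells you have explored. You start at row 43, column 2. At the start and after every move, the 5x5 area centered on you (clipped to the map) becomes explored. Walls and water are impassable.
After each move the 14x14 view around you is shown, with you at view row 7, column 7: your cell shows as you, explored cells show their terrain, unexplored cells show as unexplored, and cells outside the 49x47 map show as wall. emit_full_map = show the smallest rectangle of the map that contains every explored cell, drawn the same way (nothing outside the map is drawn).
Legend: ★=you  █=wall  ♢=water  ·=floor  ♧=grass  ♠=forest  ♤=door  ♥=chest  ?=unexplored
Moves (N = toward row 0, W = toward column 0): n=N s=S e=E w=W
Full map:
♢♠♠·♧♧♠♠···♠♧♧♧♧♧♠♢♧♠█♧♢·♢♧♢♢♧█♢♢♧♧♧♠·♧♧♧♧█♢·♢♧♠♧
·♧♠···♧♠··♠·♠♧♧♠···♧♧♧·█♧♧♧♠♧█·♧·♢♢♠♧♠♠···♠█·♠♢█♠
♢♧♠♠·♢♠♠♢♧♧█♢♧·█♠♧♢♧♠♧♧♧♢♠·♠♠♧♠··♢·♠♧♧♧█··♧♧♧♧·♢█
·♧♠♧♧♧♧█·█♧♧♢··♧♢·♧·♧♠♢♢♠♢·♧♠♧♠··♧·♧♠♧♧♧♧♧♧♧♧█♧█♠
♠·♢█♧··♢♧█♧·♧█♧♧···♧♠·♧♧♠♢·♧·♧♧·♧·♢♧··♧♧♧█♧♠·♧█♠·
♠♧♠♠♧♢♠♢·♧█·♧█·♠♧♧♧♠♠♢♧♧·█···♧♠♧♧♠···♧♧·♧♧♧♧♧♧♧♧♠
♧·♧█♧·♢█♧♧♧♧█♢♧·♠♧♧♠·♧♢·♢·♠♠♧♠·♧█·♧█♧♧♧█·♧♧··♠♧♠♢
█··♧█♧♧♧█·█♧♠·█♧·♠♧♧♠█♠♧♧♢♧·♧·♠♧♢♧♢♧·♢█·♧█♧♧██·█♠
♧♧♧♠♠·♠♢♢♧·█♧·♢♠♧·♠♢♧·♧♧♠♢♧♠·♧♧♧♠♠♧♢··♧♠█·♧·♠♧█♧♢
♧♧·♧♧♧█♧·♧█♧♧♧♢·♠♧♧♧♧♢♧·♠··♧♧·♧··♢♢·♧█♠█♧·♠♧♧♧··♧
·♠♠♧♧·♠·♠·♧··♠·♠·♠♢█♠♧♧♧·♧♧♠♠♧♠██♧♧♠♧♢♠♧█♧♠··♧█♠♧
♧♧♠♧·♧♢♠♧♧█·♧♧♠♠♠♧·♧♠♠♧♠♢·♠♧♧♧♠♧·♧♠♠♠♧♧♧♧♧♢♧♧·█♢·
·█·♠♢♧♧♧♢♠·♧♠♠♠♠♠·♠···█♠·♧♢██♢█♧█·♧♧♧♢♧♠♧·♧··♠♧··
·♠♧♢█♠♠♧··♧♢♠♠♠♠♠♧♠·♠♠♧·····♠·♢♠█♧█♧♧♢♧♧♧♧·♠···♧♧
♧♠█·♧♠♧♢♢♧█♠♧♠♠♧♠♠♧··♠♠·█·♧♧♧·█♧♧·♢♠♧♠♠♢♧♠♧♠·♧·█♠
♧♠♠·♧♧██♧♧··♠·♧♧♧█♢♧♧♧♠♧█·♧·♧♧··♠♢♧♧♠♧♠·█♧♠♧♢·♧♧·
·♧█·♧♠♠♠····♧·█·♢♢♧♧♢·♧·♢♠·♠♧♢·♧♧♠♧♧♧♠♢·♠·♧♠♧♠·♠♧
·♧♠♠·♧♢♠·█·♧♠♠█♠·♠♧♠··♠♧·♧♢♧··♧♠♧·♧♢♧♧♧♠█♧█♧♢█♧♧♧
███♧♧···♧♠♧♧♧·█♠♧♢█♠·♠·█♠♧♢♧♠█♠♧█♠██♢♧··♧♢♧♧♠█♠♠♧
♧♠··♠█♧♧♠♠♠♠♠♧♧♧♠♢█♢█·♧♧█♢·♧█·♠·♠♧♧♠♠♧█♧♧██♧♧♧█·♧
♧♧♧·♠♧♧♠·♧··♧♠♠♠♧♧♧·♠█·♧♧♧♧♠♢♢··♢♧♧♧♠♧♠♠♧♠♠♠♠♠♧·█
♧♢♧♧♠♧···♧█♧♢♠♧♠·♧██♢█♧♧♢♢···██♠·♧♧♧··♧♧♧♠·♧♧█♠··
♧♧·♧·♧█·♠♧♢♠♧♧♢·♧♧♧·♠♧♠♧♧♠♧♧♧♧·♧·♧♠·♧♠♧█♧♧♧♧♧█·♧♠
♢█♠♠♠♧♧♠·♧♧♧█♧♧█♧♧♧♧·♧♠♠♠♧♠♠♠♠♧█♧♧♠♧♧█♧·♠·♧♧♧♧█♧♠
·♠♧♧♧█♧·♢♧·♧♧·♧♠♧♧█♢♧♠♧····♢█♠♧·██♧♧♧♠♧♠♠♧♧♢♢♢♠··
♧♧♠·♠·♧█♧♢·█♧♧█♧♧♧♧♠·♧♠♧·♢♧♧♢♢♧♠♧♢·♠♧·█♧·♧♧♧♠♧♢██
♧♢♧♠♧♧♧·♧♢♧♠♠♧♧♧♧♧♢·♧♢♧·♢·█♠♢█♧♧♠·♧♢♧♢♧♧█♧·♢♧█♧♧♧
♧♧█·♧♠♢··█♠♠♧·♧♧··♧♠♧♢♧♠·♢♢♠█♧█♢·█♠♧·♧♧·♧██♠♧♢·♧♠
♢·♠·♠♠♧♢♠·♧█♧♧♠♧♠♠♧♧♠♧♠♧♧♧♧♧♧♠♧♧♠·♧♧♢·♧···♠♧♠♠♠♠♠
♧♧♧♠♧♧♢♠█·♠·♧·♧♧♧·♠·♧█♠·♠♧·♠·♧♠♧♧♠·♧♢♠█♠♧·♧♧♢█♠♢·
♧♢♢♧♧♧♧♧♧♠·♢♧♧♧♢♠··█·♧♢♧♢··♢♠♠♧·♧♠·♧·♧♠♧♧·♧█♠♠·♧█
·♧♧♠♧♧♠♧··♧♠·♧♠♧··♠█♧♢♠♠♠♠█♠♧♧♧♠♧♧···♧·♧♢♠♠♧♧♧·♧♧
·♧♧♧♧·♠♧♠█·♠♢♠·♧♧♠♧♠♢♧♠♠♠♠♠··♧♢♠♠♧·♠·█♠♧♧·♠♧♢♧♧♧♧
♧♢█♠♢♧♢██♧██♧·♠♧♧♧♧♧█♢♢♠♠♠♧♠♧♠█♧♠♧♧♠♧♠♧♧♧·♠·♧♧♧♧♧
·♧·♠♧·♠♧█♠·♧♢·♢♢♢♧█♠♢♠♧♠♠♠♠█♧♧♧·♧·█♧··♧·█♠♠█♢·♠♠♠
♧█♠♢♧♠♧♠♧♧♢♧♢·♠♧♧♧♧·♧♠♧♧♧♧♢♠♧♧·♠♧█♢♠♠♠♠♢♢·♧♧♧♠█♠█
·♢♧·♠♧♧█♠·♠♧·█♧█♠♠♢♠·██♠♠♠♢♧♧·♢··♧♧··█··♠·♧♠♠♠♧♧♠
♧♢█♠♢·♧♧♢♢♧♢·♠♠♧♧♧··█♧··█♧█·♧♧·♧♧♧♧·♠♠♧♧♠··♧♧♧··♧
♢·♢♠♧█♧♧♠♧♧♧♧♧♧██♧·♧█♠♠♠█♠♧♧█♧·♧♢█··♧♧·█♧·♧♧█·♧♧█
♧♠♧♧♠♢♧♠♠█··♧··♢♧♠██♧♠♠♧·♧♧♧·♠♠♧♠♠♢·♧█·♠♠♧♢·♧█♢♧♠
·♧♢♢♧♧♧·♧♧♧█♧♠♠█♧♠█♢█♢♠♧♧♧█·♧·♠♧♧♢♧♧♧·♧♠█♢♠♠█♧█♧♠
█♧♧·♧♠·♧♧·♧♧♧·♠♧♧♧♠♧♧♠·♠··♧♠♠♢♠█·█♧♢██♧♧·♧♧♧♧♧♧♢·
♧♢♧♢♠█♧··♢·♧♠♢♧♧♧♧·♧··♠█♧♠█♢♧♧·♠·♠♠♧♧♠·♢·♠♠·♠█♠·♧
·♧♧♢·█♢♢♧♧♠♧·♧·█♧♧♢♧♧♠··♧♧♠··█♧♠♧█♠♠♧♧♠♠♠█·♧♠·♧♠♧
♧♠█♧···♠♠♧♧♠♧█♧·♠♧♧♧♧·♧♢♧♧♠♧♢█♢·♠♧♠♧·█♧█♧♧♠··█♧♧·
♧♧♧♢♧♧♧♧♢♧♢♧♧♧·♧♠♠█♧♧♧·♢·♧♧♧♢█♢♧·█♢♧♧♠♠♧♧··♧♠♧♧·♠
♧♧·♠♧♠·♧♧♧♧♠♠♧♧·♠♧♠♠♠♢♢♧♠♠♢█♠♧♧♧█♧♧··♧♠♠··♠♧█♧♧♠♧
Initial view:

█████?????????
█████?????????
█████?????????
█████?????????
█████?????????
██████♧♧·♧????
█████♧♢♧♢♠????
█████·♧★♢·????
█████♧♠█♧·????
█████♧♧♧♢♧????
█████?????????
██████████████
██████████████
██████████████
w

██████????????
██████????????
██████????????
██████????????
██████????????
███████♧♧·♧???
██████♧♢♧♢♠???
██████·★♧♢·???
██████♧♠█♧·???
██████♧♧♧♢♧???
██████????????
██████████████
██████████████
██████████████

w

███████???????
███████???????
███████???????
███████???????
███████???????
████████♧♧·♧??
███████♧♢♧♢♠??
███████★♧♧♢·??
███████♧♠█♧·??
███████♧♧♧♢♧??
███████???????
██████████████
██████████████
██████████████

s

███████???????
███████???????
███████???????
███████???????
████████♧♧·♧??
███████♧♢♧♢♠??
███████·♧♧♢·??
███████★♠█♧·??
███████♧♧♧♢♧??
███████♧♧·????
██████████████
██████████████
██████████████
██████████████

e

██████????????
██████????????
██████????????
██████????????
███████♧♧·♧???
██████♧♢♧♢♠???
██████·♧♧♢·???
██████♧★█♧·???
██████♧♧♧♢♧???
██████♧♧·♠????
██████████████
██████████████
██████████████
██████████████

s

██████????????
██████????????
██████????????
███████♧♧·♧???
██████♧♢♧♢♠???
██████·♧♧♢·???
██████♧♠█♧·???
██████♧★♧♢♧???
██████♧♧·♠????
██████████████
██████████████
██████████████
██████████████
██████████████

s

██████????????
██████????????
███████♧♧·♧???
██████♧♢♧♢♠???
██████·♧♧♢·???
██████♧♠█♧·???
██████♧♧♧♢♧???
██████♧★·♠????
██████████████
██████████████
██████████████
██████████████
██████████████
██████████████

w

███████???????
███████???????
████████♧♧·♧??
███████♧♢♧♢♠??
███████·♧♧♢·??
███████♧♠█♧·??
███████♧♧♧♢♧??
███████★♧·♠???
██████████████
██████████████
██████████████
██████████████
██████████████
██████████████

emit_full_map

█♧♧·♧
♧♢♧♢♠
·♧♧♢·
♧♠█♧·
♧♧♧♢♧
★♧·♠?

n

███████???????
███████???????
███████???????
████████♧♧·♧??
███████♧♢♧♢♠??
███████·♧♧♢·??
███████♧♠█♧·??
███████★♧♧♢♧??
███████♧♧·♠???
██████████████
██████████████
██████████████
██████████████
██████████████

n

███████???????
███████???????
███████???????
███████???????
████████♧♧·♧??
███████♧♢♧♢♠??
███████·♧♧♢·??
███████★♠█♧·??
███████♧♧♧♢♧??
███████♧♧·♠???
██████████████
██████████████
██████████████
██████████████

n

███████???????
███████???????
███████???????
███████???????
███████???????
████████♧♧·♧??
███████♧♢♧♢♠??
███████★♧♧♢·??
███████♧♠█♧·??
███████♧♧♧♢♧??
███████♧♧·♠???
██████████████
██████████████
██████████████

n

███████???????
███████???????
███████???????
███████???????
███████???????
███████·♧♢????
████████♧♧·♧??
███████★♢♧♢♠??
███████·♧♧♢·??
███████♧♠█♧·??
███████♧♧♧♢♧??
███████♧♧·♠???
██████████████
██████████████

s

███████???????
███████???????
███████???????
███████???????
███████·♧♢????
████████♧♧·♧??
███████♧♢♧♢♠??
███████★♧♧♢·??
███████♧♠█♧·??
███████♧♧♧♢♧??
███████♧♧·♠???
██████████████
██████████████
██████████████

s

███████???????
███████???????
███████???????
███████·♧♢????
████████♧♧·♧??
███████♧♢♧♢♠??
███████·♧♧♢·??
███████★♠█♧·??
███████♧♧♧♢♧??
███████♧♧·♠???
██████████████
██████████████
██████████████
██████████████

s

███████???????
███████???????
███████·♧♢????
████████♧♧·♧??
███████♧♢♧♢♠??
███████·♧♧♢·??
███████♧♠█♧·??
███████★♧♧♢♧??
███████♧♧·♠???
██████████████
██████████████
██████████████
██████████████
██████████████

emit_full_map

·♧♢??
█♧♧·♧
♧♢♧♢♠
·♧♧♢·
♧♠█♧·
★♧♧♢♧
♧♧·♠?


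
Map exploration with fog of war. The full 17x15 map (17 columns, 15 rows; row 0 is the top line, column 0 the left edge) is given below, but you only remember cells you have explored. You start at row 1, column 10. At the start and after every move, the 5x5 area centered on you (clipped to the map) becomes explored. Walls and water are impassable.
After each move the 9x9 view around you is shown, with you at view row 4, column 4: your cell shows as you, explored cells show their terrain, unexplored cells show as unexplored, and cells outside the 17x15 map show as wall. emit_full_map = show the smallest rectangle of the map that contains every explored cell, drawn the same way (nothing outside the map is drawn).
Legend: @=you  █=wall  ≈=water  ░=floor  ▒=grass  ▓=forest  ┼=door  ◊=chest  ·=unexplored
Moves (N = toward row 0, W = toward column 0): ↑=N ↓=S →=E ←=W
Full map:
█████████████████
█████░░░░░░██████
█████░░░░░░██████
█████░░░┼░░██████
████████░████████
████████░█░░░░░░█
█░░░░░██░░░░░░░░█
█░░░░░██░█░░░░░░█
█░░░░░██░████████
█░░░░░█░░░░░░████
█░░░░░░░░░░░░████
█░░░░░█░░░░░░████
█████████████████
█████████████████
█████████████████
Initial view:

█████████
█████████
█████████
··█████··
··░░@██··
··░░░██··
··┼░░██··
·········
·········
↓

█████████
█████████
··█████··
··░░░██··
··░░@██··
··┼░░██··
··░████··
·········
·········

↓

█████████
··█████··
··░░░██··
··░░░██··
··┼░@██··
··░████··
··░█░░░··
·········
·········

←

█████████
···█████·
··░░░░██·
··░░░░██·
··░┼@░██·
··█░████·
··█░█░░░·
·········
·········

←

█████████
····█████
··░░░░░██
··░░░░░██
··░░@░░██
··██░████
··██░█░░░
·········
·········

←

█████████
·····████
··░░░░░░█
··░░░░░░█
··░░@┼░░█
··███░███
··███░█░░
·········
·········

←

█████████
······███
··█░░░░░░
··█░░░░░░
··█░@░┼░░
··████░██
··████░█░
·········
·········

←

█████████
·······██
··██░░░░░
··██░░░░░
··██@░░┼░
··█████░█
··█████░█
·········
·········

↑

█████████
█████████
··███████
··██░░░░░
··██@░░░░
··██░░░┼░
··█████░█
··█████░█
·········

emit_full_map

██████████
██░░░░░░██
██@░░░░░██
██░░░┼░░██
█████░████
█████░█░░░

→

█████████
█████████
·████████
·██░░░░░░
·██░@░░░░
·██░░░┼░░
·█████░██
·█████░█░
·········

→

█████████
█████████
█████████
██░░░░░░█
██░░@░░░█
██░░░┼░░█
█████░███
█████░█░░
·········

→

█████████
█████████
█████████
█░░░░░░██
█░░░@░░██
█░░░┼░░██
████░████
████░█░░░
·········

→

█████████
█████████
████████·
░░░░░░██·
░░░░@░██·
░░░┼░░██·
███░████·
███░█░░░·
·········

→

█████████
█████████
███████··
░░░░░██··
░░░░@██··
░░┼░░██··
██░████··
██░█░░░··
·········

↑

█████████
█████████
█████████
███████··
░░░░@██··
░░░░░██··
░░┼░░██··
██░████··
██░█░░░··

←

█████████
█████████
█████████
████████·
░░░░@░██·
░░░░░░██·
░░░┼░░██·
███░████·
███░█░░░·

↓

█████████
█████████
████████·
░░░░░░██·
░░░░@░██·
░░░┼░░██·
███░████·
███░█░░░·
·········

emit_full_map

██████████
██░░░░░░██
██░░░░@░██
██░░░┼░░██
█████░████
█████░█░░░
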